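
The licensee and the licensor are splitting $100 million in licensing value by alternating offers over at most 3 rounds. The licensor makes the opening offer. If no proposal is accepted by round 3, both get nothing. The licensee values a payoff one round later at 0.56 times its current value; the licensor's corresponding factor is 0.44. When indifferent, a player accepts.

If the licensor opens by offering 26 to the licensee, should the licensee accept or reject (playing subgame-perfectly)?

Round 3 (the licensor proposes): rejection yields 0 for the licensee; the licensor offers 0 and keeps 100.
Round 2 (the licensee proposes): the licensor can get 100 next round, worth 0.44 × 100 = 44 now, so the licensee offers 44, keeping 56.
So by rejecting in round 1, the licensee gets 56 next round, worth 0.56 × 56 = 31.36 now.
Offer 26 < 31.36, so the licensee rejects.

Reject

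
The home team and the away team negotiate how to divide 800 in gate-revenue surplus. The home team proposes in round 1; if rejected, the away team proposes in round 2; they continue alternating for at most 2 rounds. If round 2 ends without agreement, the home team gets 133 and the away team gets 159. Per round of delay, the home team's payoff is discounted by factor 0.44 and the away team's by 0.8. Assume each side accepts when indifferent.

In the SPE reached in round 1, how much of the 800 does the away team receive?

Work backward from the last round.
Round 2 (the away team proposes): the home team gets 133 if talks fail, so the away team offers 133 and keeps 667.
Round 1 (the home team proposes): the away team can get 667 next round, worth 0.8 × 667 = 533.6 now; the home team offers that and keeps 266.4.

533.6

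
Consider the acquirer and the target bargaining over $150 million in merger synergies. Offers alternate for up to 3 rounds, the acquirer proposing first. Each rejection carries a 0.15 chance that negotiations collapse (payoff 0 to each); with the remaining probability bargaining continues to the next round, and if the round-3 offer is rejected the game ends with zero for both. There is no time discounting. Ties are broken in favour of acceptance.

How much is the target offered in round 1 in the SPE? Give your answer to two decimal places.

19.13

Round 3 (the acquirer proposes): the target will accept anything ≥ 0, so the acquirer offers 0 and keeps 150.
Round 2 (the target proposes): rejecting gives the acquirer an expected 0.85 × 150 = 127.5; the target offers that and keeps 22.5.
Round 1 (the acquirer proposes): rejecting gives the target an expected 0.85 × 22.5 = 19.125, so the acquirer offers 19.125, keeping 130.875.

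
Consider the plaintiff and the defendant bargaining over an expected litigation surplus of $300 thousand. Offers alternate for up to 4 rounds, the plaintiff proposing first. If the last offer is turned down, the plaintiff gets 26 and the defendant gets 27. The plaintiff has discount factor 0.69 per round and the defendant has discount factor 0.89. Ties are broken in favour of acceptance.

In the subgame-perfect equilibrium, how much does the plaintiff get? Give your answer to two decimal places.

67.48

Round 4 (the defendant proposes): the plaintiff gets 26 if talks fail, so the defendant offers 26 and keeps 274.
Round 3 (the plaintiff proposes): the defendant can get 274 next round, worth 0.89 × 274 = 243.86 now; the plaintiff offers that and keeps 56.14.
Round 2 (the defendant proposes): the plaintiff can get 56.14 next round, worth 0.69 × 56.14 = 38.7366 now. The defendant offers 38.7366 and keeps 300 − 38.7366 = 261.2634.
Round 1 (the plaintiff proposes): the defendant can get 261.2634 next round, worth 0.89 × 261.2634 = 232.524426 now, so the plaintiff offers 232.524426, keeping 67.475574.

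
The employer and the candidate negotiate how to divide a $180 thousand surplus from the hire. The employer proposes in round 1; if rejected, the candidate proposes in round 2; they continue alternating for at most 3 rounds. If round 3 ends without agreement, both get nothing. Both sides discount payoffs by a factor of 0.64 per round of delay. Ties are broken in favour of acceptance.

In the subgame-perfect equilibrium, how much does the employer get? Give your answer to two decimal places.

Round 3 (the employer proposes): rejection yields 0 for the candidate; the employer offers 0 and keeps 180.
Round 2 (the candidate proposes): the employer can get 180 next round, worth 0.64 × 180 = 115.2 now; the candidate offers that and keeps 64.8.
Round 1 (the employer proposes): the candidate can get 64.8 next round, worth 0.64 × 64.8 = 41.472 now; the employer offers that and keeps 138.528.

138.53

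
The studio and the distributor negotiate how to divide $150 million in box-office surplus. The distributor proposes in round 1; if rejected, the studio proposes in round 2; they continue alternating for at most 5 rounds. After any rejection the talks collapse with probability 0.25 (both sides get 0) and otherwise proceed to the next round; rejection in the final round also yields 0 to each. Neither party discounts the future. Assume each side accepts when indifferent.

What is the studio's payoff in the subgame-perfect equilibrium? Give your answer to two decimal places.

Round 5 (the distributor proposes): rejection yields 0 for the studio; the distributor offers 0 and keeps 150.
Round 4 (the studio proposes): rejecting gives the distributor an expected 0.75 × 150 = 112.5. The studio offers 112.5 and keeps 150 − 112.5 = 37.5.
Round 3 (the distributor proposes): rejecting gives the studio an expected 0.75 × 37.5 = 28.125, so the distributor offers 28.125, keeping 121.875.
Round 2 (the studio proposes): rejecting gives the distributor an expected 0.75 × 121.875 = 91.40625. The studio offers 91.40625 and keeps 150 − 91.40625 = 58.59375.
Round 1 (the distributor proposes): rejecting gives the studio an expected 0.75 × 58.59375 = 43.9453125, so the distributor offers 43.9453125, keeping 106.0546875.

43.95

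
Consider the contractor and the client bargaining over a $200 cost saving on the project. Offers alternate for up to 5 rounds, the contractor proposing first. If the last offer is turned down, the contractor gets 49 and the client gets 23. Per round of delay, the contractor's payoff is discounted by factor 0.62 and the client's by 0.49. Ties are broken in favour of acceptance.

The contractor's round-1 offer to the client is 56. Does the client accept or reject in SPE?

Accept

Work out the client's continuation value if the offer is rejected.
Round 5 (the contractor proposes): the client gets 23 if talks fail, so the contractor offers 23 and keeps 177.
Round 4 (the client proposes): the contractor can get 177 next round, worth 0.62 × 177 = 109.74 now, so the client offers 109.74, keeping 90.26.
Round 3 (the contractor proposes): the client can get 90.26 next round, worth 0.49 × 90.26 = 44.2274 now. The contractor offers 44.2274 and keeps 200 − 44.2274 = 155.7726.
Round 2 (the client proposes): the contractor can get 155.7726 next round, worth 0.62 × 155.7726 = 96.579012 now; the client offers that and keeps 103.420988.
So by rejecting in round 1, the client gets 103.420988 next round, worth 0.49 × 103.420988 = 50.67628412 now.
Offer 56 ≥ 50.67628412, so the client accepts.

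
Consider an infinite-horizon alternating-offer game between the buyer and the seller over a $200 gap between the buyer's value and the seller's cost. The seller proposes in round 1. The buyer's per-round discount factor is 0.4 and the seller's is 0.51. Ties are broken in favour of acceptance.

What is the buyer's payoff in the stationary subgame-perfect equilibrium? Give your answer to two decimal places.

In a stationary SPE each proposer offers the other exactly their discounted continuation value.
If the seller keeps x when proposing and the buyer keeps y when proposing, then x = 200 − 0.4y and y = 200 − 0.51x.
Solving: x = 200(1 − 0.4) / (1 − 0.51·0.4) = 120 / 0.796 ≈ 150.7538.
The buyer gets 200 − 150.7538 ≈ 49.2462.

49.25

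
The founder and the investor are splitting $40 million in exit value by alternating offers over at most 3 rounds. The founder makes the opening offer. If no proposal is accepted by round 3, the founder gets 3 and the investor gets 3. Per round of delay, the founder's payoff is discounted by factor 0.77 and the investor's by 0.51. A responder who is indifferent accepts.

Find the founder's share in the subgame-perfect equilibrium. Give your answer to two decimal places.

Round 3 (the founder proposes): the investor gets 3 if talks fail, so the founder offers 3 and keeps 37.
Round 2 (the investor proposes): the founder can get 37 next round, worth 0.77 × 37 = 28.49 now. The investor offers 28.49 and keeps 40 − 28.49 = 11.51.
Round 1 (the founder proposes): the investor can get 11.51 next round, worth 0.51 × 11.51 = 5.8701 now; the founder offers that and keeps 34.1299.

34.13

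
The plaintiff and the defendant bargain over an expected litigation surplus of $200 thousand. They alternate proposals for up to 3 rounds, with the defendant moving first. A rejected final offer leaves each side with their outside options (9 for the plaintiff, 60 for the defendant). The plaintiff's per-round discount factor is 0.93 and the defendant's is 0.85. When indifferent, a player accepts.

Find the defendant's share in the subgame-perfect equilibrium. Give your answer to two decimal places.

Round 3 (the defendant proposes): the plaintiff gets 9 if talks fail, so the defendant offers 9 and keeps 191.
Round 2 (the plaintiff proposes): the defendant can get 191 next round, worth 0.85 × 191 = 162.35 now; the plaintiff offers that and keeps 37.65.
Round 1 (the defendant proposes): the plaintiff can get 37.65 next round, worth 0.93 × 37.65 = 35.0145 now. The defendant offers 35.0145 and keeps 200 − 35.0145 = 164.9855.

164.99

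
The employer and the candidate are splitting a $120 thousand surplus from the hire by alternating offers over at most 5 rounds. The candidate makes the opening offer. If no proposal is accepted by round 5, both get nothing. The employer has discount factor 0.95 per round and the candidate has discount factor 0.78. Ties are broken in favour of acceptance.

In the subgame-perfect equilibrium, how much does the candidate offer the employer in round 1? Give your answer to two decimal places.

43.66

Round 5 (the candidate proposes): rejection yields 0 for the employer; the candidate offers 0 and keeps 120.
Round 4 (the employer proposes): the candidate can get 120 next round, worth 0.78 × 120 = 93.6 now, so the employer offers 93.6, keeping 26.4.
Round 3 (the candidate proposes): the employer can get 26.4 next round, worth 0.95 × 26.4 = 25.08 now, so the candidate offers 25.08, keeping 94.92.
Round 2 (the employer proposes): the candidate can get 94.92 next round, worth 0.78 × 94.92 = 74.0376 now, so the employer offers 74.0376, keeping 45.9624.
Round 1 (the candidate proposes): the employer can get 45.9624 next round, worth 0.95 × 45.9624 = 43.66428 now, so the candidate offers 43.66428, keeping 76.33572.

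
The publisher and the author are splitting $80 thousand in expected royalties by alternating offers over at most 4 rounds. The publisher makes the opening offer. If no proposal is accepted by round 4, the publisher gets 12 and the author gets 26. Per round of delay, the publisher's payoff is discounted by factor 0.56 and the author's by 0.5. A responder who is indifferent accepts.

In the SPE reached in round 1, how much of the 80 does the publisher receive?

52.88

Round 4 (the author proposes): the publisher gets 12 if talks fail, so the author offers 12 and keeps 68.
Round 3 (the publisher proposes): the author can get 68 next round, worth 0.5 × 68 = 34 now; the publisher offers that and keeps 46.
Round 2 (the author proposes): the publisher can get 46 next round, worth 0.56 × 46 = 25.76 now, so the author offers 25.76, keeping 54.24.
Round 1 (the publisher proposes): the author can get 54.24 next round, worth 0.5 × 54.24 = 27.12 now. The publisher offers 27.12 and keeps 80 − 27.12 = 52.88.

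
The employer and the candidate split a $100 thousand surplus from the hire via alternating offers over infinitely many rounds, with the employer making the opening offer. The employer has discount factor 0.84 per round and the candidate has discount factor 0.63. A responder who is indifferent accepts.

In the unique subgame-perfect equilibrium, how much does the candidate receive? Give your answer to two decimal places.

21.41

In a stationary SPE each proposer offers the other exactly their discounted continuation value.
If the employer keeps x when proposing and the candidate keeps y when proposing, then x = 100 − 0.63y and y = 100 − 0.84x.
Solving: x = 100(1 − 0.63) / (1 − 0.84·0.63) = 37 / 0.4708 ≈ 78.5896.
The candidate gets 100 − 78.5896 ≈ 21.4104.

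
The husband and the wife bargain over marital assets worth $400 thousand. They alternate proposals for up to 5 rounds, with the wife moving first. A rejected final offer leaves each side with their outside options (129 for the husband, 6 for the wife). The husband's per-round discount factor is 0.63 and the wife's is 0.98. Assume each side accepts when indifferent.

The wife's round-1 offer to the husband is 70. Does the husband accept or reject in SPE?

Accept

Round 5 (the wife proposes): the husband gets 129 if talks fail, so the wife offers 129 and keeps 271.
Round 4 (the husband proposes): the wife can get 271 next round, worth 0.98 × 271 = 265.58 now, so the husband offers 265.58, keeping 134.42.
Round 3 (the wife proposes): the husband can get 134.42 next round, worth 0.63 × 134.42 = 84.6846 now; the wife offers that and keeps 315.3154.
Round 2 (the husband proposes): the wife can get 315.3154 next round, worth 0.98 × 315.3154 = 309.009092 now. The husband offers 309.009092 and keeps 400 − 309.009092 = 90.990908.
So by rejecting in round 1, the husband gets 90.990908 next round, worth 0.63 × 90.990908 = 57.32427204 now.
Offer 70 ≥ 57.32427204, so the husband accepts.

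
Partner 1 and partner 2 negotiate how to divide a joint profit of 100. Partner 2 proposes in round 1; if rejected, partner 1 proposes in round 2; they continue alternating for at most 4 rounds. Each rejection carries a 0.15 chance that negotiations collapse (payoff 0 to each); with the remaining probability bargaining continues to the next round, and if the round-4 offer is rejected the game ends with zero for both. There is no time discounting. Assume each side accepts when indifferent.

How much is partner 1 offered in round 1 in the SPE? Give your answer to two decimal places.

By backward induction:
Round 4 (partner 1 proposes): rejection yields 0 for partner 2; partner 1 offers 0 and keeps 100.
Round 3 (partner 2 proposes): rejecting gives partner 1 an expected 0.85 × 100 = 85. Partner 2 offers 85 and keeps 100 − 85 = 15.
Round 2 (partner 1 proposes): rejecting gives partner 2 an expected 0.85 × 15 = 12.75, so partner 1 offers 12.75, keeping 87.25.
Round 1 (partner 2 proposes): rejecting gives partner 1 an expected 0.85 × 87.25 = 74.1625, so partner 2 offers 74.1625, keeping 25.8375.

74.16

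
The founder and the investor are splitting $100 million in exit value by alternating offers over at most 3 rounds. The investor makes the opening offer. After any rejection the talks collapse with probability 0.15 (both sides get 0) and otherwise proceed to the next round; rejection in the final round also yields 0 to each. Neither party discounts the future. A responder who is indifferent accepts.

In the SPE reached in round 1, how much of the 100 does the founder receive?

Round 3 (the investor proposes): the founder will accept anything ≥ 0, so the investor offers 0 and keeps 100.
Round 2 (the founder proposes): rejecting gives the investor an expected 0.85 × 100 = 85; the founder offers that and keeps 15.
Round 1 (the investor proposes): rejecting gives the founder an expected 0.85 × 15 = 12.75. The investor offers 12.75 and keeps 100 − 12.75 = 87.25.

12.75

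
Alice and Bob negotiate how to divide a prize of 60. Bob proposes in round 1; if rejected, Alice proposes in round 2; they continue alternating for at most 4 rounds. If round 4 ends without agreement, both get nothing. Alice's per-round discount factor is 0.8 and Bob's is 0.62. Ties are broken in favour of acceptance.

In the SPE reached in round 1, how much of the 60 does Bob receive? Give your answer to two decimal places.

17.95

Round 4 (Alice proposes): rejection yields 0 for Bob; Alice offers 0 and keeps 60.
Round 3 (Bob proposes): Alice can get 60 next round, worth 0.8 × 60 = 48 now; Bob offers that and keeps 12.
Round 2 (Alice proposes): Bob can get 12 next round, worth 0.62 × 12 = 7.44 now; Alice offers that and keeps 52.56.
Round 1 (Bob proposes): Alice can get 52.56 next round, worth 0.8 × 52.56 = 42.048 now; Bob offers that and keeps 17.952.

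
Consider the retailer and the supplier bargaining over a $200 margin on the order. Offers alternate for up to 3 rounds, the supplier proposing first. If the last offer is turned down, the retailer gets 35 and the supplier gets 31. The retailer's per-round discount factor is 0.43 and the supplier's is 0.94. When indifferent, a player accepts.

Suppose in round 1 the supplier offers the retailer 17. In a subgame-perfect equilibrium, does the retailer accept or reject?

Round 3 (the supplier proposes): the retailer gets 35 if talks fail, so the supplier offers 35 and keeps 165.
Round 2 (the retailer proposes): the supplier can get 165 next round, worth 0.94 × 165 = 155.1 now, so the retailer offers 155.1, keeping 44.9.
So by rejecting in round 1, the retailer gets 44.9 next round, worth 0.43 × 44.9 = 19.307 now.
Offer 17 < 19.307, so the retailer rejects.

Reject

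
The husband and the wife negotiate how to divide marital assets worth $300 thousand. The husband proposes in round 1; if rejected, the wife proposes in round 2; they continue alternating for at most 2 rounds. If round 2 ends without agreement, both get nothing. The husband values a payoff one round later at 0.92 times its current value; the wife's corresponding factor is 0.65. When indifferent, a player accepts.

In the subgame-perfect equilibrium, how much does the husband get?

Round 2 (the wife proposes): rejection yields 0 for the husband; the wife offers 0 and keeps 300.
Round 1 (the husband proposes): the wife can get 300 next round, worth 0.65 × 300 = 195 now, so the husband offers 195, keeping 105.

105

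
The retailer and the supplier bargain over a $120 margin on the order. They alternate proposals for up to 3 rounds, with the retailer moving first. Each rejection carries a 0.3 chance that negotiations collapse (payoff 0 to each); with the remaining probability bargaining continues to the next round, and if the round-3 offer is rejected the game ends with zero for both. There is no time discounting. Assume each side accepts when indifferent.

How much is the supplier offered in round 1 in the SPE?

25.2

Round 3 (the retailer proposes): the supplier will accept anything ≥ 0, so the retailer offers 0 and keeps 120.
Round 2 (the supplier proposes): rejecting gives the retailer an expected 0.7 × 120 = 84, so the supplier offers 84, keeping 36.
Round 1 (the retailer proposes): rejecting gives the supplier an expected 0.7 × 36 = 25.2, so the retailer offers 25.2, keeping 94.8.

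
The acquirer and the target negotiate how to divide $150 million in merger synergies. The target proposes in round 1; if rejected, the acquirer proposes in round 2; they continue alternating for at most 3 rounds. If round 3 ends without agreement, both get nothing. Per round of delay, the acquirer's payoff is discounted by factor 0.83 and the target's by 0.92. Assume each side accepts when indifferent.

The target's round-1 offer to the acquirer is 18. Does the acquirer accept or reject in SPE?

Accept

Round 3 (the target proposes): the acquirer will accept anything ≥ 0, so the target offers 0 and keeps 150.
Round 2 (the acquirer proposes): the target can get 150 next round, worth 0.92 × 150 = 138 now, so the acquirer offers 138, keeping 12.
So by rejecting in round 1, the acquirer gets 12 next round, worth 0.83 × 12 = 9.96 now.
Offer 18 ≥ 9.96, so the acquirer accepts.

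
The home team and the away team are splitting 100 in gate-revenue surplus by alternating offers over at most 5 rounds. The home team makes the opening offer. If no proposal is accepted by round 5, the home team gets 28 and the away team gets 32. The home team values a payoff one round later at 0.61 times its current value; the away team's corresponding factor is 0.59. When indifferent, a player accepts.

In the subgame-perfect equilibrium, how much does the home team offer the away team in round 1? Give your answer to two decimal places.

Round 5 (the home team proposes): the away team gets 32 if talks fail, so the home team offers 32 and keeps 68.
Round 4 (the away team proposes): the home team can get 68 next round, worth 0.61 × 68 = 41.48 now; the away team offers that and keeps 58.52.
Round 3 (the home team proposes): the away team can get 58.52 next round, worth 0.59 × 58.52 = 34.5268 now. The home team offers 34.5268 and keeps 100 − 34.5268 = 65.4732.
Round 2 (the away team proposes): the home team can get 65.4732 next round, worth 0.61 × 65.4732 = 39.938652 now, so the away team offers 39.938652, keeping 60.061348.
Round 1 (the home team proposes): the away team can get 60.061348 next round, worth 0.59 × 60.061348 = 35.43619532 now; the home team offers that and keeps 64.56380468.

35.44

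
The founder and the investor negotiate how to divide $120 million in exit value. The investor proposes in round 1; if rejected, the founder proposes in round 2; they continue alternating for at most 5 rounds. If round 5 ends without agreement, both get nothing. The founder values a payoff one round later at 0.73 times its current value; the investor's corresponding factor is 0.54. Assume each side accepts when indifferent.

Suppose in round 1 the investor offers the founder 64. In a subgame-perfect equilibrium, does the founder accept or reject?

Round 5 (the investor proposes): rejection yields 0 for the founder; the investor offers 0 and keeps 120.
Round 4 (the founder proposes): the investor can get 120 next round, worth 0.54 × 120 = 64.8 now; the founder offers that and keeps 55.2.
Round 3 (the investor proposes): the founder can get 55.2 next round, worth 0.73 × 55.2 = 40.296 now, so the investor offers 40.296, keeping 79.704.
Round 2 (the founder proposes): the investor can get 79.704 next round, worth 0.54 × 79.704 = 43.04016 now. The founder offers 43.04016 and keeps 120 − 43.04016 = 76.95984.
So by rejecting in round 1, the founder gets 76.95984 next round, worth 0.73 × 76.95984 = 56.1806832 now.
Offer 64 ≥ 56.1806832, so the founder accepts.

Accept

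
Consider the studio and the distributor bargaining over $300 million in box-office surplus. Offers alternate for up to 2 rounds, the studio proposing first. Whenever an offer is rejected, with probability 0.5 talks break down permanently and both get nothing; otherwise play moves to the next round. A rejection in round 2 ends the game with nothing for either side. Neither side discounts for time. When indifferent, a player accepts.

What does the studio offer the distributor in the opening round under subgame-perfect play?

150

Round 2 (the distributor proposes): the studio will accept anything ≥ 0, so the distributor offers 0 and keeps 300.
Round 1 (the studio proposes): rejecting gives the distributor an expected 0.5 × 300 = 150, so the studio offers 150, keeping 150.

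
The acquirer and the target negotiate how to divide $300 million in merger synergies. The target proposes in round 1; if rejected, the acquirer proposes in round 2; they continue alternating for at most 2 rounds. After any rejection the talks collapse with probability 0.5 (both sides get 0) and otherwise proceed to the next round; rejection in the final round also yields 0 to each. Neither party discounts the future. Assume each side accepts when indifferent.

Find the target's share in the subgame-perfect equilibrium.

By backward induction:
Round 2 (the acquirer proposes): the target will accept anything ≥ 0, so the acquirer offers 0 and keeps 300.
Round 1 (the target proposes): rejecting gives the acquirer an expected 0.5 × 300 = 150. The target offers 150 and keeps 300 − 150 = 150.

150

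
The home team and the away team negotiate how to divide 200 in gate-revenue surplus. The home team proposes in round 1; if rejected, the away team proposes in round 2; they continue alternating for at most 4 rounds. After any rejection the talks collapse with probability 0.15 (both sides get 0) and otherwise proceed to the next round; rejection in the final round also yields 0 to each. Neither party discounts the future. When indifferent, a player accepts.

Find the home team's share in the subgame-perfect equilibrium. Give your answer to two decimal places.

51.68

By backward induction:
Round 4 (the away team proposes): rejection yields 0 for the home team; the away team offers 0 and keeps 200.
Round 3 (the home team proposes): rejecting gives the away team an expected 0.85 × 200 = 170. The home team offers 170 and keeps 200 − 170 = 30.
Round 2 (the away team proposes): rejecting gives the home team an expected 0.85 × 30 = 25.5; the away team offers that and keeps 174.5.
Round 1 (the home team proposes): rejecting gives the away team an expected 0.85 × 174.5 = 148.325, so the home team offers 148.325, keeping 51.675.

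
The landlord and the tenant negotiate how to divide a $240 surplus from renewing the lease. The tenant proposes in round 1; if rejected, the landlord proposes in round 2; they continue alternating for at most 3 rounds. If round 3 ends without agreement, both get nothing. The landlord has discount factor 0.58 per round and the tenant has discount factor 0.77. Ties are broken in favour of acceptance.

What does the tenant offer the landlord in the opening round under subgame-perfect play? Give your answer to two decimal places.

Round 3 (the tenant proposes): the landlord will accept anything ≥ 0, so the tenant offers 0 and keeps 240.
Round 2 (the landlord proposes): the tenant can get 240 next round, worth 0.77 × 240 = 184.8 now; the landlord offers that and keeps 55.2.
Round 1 (the tenant proposes): the landlord can get 55.2 next round, worth 0.58 × 55.2 = 32.016 now, so the tenant offers 32.016, keeping 207.984.

32.02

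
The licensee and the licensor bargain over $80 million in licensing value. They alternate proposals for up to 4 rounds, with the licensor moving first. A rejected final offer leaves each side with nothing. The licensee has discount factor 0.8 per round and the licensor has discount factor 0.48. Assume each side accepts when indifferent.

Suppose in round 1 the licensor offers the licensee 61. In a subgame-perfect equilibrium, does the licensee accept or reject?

Accept

Round 4 (the licensee proposes): the licensor will accept anything ≥ 0, so the licensee offers 0 and keeps 80.
Round 3 (the licensor proposes): the licensee can get 80 next round, worth 0.8 × 80 = 64 now; the licensor offers that and keeps 16.
Round 2 (the licensee proposes): the licensor can get 16 next round, worth 0.48 × 16 = 7.68 now, so the licensee offers 7.68, keeping 72.32.
So by rejecting in round 1, the licensee gets 72.32 next round, worth 0.8 × 72.32 = 57.856 now.
Offer 61 ≥ 57.856, so the licensee accepts.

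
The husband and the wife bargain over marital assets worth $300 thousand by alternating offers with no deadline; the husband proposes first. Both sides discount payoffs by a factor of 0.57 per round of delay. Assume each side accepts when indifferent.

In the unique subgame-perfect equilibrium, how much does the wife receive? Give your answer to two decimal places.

In a stationary SPE each proposer offers the other exactly their discounted continuation value.
If the husband keeps x when proposing and the wife keeps y when proposing, then x = 300 − 0.57y and y = 300 − 0.57x.
Solving: x = 300(1 − 0.57) / (1 − 0.57·0.57) = 129 / 0.6751 ≈ 191.0828.
The wife gets 300 − 191.0828 ≈ 108.9172.

108.92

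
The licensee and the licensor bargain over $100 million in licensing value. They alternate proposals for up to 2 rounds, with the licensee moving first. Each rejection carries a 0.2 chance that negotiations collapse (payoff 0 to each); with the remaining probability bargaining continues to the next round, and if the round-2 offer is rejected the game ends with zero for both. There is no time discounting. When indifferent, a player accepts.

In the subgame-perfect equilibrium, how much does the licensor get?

Round 2 (the licensor proposes): the licensee will accept anything ≥ 0, so the licensor offers 0 and keeps 100.
Round 1 (the licensee proposes): rejecting gives the licensor an expected 0.8 × 100 = 80. The licensee offers 80 and keeps 100 − 80 = 20.

80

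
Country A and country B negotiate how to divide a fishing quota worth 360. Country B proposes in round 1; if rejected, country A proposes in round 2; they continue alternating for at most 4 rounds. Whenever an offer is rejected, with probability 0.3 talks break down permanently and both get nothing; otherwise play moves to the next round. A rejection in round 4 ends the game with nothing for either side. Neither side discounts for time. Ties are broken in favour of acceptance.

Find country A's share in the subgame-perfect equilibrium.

By backward induction:
Round 4 (country A proposes): rejection yields 0 for country B; country A offers 0 and keeps 360.
Round 3 (country B proposes): rejecting gives country A an expected 0.7 × 360 = 252; country B offers that and keeps 108.
Round 2 (country A proposes): rejecting gives country B an expected 0.7 × 108 = 75.6; country A offers that and keeps 284.4.
Round 1 (country B proposes): rejecting gives country A an expected 0.7 × 284.4 = 199.08, so country B offers 199.08, keeping 160.92.

199.08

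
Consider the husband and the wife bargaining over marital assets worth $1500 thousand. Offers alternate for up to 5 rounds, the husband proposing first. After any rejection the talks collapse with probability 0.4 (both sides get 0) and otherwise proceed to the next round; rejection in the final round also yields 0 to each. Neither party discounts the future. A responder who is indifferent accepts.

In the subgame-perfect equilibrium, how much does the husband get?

By backward induction:
Round 5 (the husband proposes): the wife will accept anything ≥ 0, so the husband offers 0 and keeps 1500.
Round 4 (the wife proposes): rejecting gives the husband an expected 0.6 × 1500 = 900. The wife offers 900 and keeps 1500 − 900 = 600.
Round 3 (the husband proposes): rejecting gives the wife an expected 0.6 × 600 = 360, so the husband offers 360, keeping 1140.
Round 2 (the wife proposes): rejecting gives the husband an expected 0.6 × 1140 = 684. The wife offers 684 and keeps 1500 − 684 = 816.
Round 1 (the husband proposes): rejecting gives the wife an expected 0.6 × 816 = 489.6, so the husband offers 489.6, keeping 1010.4.

1010.4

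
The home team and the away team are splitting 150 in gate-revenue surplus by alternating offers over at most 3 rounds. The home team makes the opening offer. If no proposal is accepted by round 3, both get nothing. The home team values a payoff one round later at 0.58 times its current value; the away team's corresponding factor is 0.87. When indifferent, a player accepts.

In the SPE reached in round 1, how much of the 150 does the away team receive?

Round 3 (the home team proposes): the away team will accept anything ≥ 0, so the home team offers 0 and keeps 150.
Round 2 (the away team proposes): the home team can get 150 next round, worth 0.58 × 150 = 87 now, so the away team offers 87, keeping 63.
Round 1 (the home team proposes): the away team can get 63 next round, worth 0.87 × 63 = 54.81 now, so the home team offers 54.81, keeping 95.19.

54.81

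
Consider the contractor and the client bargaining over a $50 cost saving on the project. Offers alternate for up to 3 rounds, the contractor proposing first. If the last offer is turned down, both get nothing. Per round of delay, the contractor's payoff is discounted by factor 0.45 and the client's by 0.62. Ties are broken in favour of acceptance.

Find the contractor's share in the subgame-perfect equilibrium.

Round 3 (the contractor proposes): the client will accept anything ≥ 0, so the contractor offers 0 and keeps 50.
Round 2 (the client proposes): the contractor can get 50 next round, worth 0.45 × 50 = 22.5 now; the client offers that and keeps 27.5.
Round 1 (the contractor proposes): the client can get 27.5 next round, worth 0.62 × 27.5 = 17.05 now; the contractor offers that and keeps 32.95.

32.95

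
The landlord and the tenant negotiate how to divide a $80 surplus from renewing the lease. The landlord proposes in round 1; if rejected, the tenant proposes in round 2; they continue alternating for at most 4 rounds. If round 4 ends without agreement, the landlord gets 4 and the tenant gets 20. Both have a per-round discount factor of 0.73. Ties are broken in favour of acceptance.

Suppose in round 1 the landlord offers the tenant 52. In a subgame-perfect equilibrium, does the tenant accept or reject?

Accept

Round 4 (the tenant proposes): the landlord gets 4 if talks fail, so the tenant offers 4 and keeps 76.
Round 3 (the landlord proposes): the tenant can get 76 next round, worth 0.73 × 76 = 55.48 now. The landlord offers 55.48 and keeps 80 − 55.48 = 24.52.
Round 2 (the tenant proposes): the landlord can get 24.52 next round, worth 0.73 × 24.52 = 17.8996 now; the tenant offers that and keeps 62.1004.
So by rejecting in round 1, the tenant gets 62.1004 next round, worth 0.73 × 62.1004 = 45.333292 now.
Offer 52 ≥ 45.333292, so the tenant accepts.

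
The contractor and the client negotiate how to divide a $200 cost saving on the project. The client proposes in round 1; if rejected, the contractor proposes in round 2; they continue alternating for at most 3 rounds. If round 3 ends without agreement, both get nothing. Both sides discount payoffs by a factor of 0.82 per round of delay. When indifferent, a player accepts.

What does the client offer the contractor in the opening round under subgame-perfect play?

29.52

Round 3 (the client proposes): the contractor will accept anything ≥ 0, so the client offers 0 and keeps 200.
Round 2 (the contractor proposes): the client can get 200 next round, worth 0.82 × 200 = 164 now. The contractor offers 164 and keeps 200 − 164 = 36.
Round 1 (the client proposes): the contractor can get 36 next round, worth 0.82 × 36 = 29.52 now. The client offers 29.52 and keeps 200 − 29.52 = 170.48.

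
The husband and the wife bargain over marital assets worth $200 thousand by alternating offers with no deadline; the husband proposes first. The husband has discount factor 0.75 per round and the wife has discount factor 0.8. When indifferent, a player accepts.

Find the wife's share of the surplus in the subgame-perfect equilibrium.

100

Let x be the husband's share when the husband proposes and y be the wife's share when the wife proposes.
The wife accepts iff offered ≥ 0.8·y, so x = 200 − 0.8y. Symmetrically y = 200 − 0.75x.
Substituting: x = 200 − 0.8(200 − 0.75x), giving x(1 − 0.75·0.8) = 200(1 − 0.8).
So x = 200 × 0.2 / 0.4 = 100, and the wife receives 200 − x = 100.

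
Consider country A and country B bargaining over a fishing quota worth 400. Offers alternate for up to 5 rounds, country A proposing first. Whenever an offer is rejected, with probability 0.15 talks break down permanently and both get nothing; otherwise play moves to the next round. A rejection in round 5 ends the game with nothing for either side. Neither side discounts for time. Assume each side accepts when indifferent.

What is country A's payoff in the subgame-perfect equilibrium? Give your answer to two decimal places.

By backward induction:
Round 5 (country A proposes): country B will accept anything ≥ 0, so country A offers 0 and keeps 400.
Round 4 (country B proposes): rejecting gives country A an expected 0.85 × 400 = 340; country B offers that and keeps 60.
Round 3 (country A proposes): rejecting gives country B an expected 0.85 × 60 = 51; country A offers that and keeps 349.
Round 2 (country B proposes): rejecting gives country A an expected 0.85 × 349 = 296.65. Country B offers 296.65 and keeps 400 − 296.65 = 103.35.
Round 1 (country A proposes): rejecting gives country B an expected 0.85 × 103.35 = 87.8475. Country A offers 87.8475 and keeps 400 − 87.8475 = 312.1525.

312.15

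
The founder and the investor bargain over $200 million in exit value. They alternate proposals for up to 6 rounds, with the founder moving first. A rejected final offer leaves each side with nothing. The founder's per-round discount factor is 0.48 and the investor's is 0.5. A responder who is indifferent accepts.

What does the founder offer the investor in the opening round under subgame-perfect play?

Solve by backward induction from round 6.
Round 6 (the investor proposes): rejection yields 0 for the founder; the investor offers 0 and keeps 200.
Round 5 (the founder proposes): the investor can get 200 next round, worth 0.5 × 200 = 100 now, so the founder offers 100, keeping 100.
Round 4 (the investor proposes): the founder can get 100 next round, worth 0.48 × 100 = 48 now. The investor offers 48 and keeps 200 − 48 = 152.
Round 3 (the founder proposes): the investor can get 152 next round, worth 0.5 × 152 = 76 now. The founder offers 76 and keeps 200 − 76 = 124.
Round 2 (the investor proposes): the founder can get 124 next round, worth 0.48 × 124 = 59.52 now, so the investor offers 59.52, keeping 140.48.
Round 1 (the founder proposes): the investor can get 140.48 next round, worth 0.5 × 140.48 = 70.24 now; the founder offers that and keeps 129.76.

70.24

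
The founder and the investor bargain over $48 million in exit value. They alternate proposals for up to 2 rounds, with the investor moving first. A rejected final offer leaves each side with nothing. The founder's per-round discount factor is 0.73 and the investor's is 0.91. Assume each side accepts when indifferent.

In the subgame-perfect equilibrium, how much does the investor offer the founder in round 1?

35.04

Work backward from the last round.
Round 2 (the founder proposes): rejection yields 0 for the investor; the founder offers 0 and keeps 48.
Round 1 (the investor proposes): the founder can get 48 next round, worth 0.73 × 48 = 35.04 now. The investor offers 35.04 and keeps 48 − 35.04 = 12.96.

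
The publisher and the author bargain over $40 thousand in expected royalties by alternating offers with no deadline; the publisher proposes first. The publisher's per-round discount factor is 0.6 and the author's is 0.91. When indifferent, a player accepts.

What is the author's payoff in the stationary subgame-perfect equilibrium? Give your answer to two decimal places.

Let x be the publisher's share when the publisher proposes and y be the author's share when the author proposes.
The author accepts iff offered ≥ 0.91·y, so x = 40 − 0.91y. Symmetrically y = 40 − 0.6x.
Substituting: x = 40 − 0.91(40 − 0.6x), giving x(1 − 0.6·0.91) = 40(1 − 0.91).
So x = 40 × 0.09 / 0.454 ≈ 7.9295, and the author receives 40 − x ≈ 32.0705.

32.07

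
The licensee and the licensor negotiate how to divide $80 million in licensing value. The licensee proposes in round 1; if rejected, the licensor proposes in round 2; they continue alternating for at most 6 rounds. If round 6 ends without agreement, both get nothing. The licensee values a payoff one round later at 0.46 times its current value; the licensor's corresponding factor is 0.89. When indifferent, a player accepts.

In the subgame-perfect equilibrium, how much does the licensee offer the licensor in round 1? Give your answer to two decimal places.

66.12

Solve by backward induction from round 6.
Round 6 (the licensor proposes): the licensee will accept anything ≥ 0, so the licensor offers 0 and keeps 80.
Round 5 (the licensee proposes): the licensor can get 80 next round, worth 0.89 × 80 = 71.2 now, so the licensee offers 71.2, keeping 8.8.
Round 4 (the licensor proposes): the licensee can get 8.8 next round, worth 0.46 × 8.8 = 4.048 now. The licensor offers 4.048 and keeps 80 − 4.048 = 75.952.
Round 3 (the licensee proposes): the licensor can get 75.952 next round, worth 0.89 × 75.952 = 67.59728 now. The licensee offers 67.59728 and keeps 80 − 67.59728 = 12.40272.
Round 2 (the licensor proposes): the licensee can get 12.40272 next round, worth 0.46 × 12.40272 = 5.7052512 now. The licensor offers 5.7052512 and keeps 80 − 5.7052512 = 74.2947488.
Round 1 (the licensee proposes): the licensor can get 74.2947488 next round, worth 0.89 × 74.2947488 = 66.122326432 now. The licensee offers 66.122326432 and keeps 80 − 66.122326432 = 13.877673568.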